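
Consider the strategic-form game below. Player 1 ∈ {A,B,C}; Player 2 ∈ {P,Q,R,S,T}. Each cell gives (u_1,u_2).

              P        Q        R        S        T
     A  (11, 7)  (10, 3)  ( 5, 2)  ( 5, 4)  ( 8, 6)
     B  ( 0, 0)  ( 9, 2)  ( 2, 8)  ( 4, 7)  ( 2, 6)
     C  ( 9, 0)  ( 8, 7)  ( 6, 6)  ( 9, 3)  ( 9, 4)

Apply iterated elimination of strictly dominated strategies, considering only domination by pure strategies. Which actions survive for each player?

Remaining: P1:{A,C} P2:{P,Q,T}

P1 drop B (A beats it: P:11>0 Q:10>9 R:5>2 S:5>4 T:8>2)
P2 drop R (Q beats it: A:3>2 C:7>6)
P2 drop S (T beats it: A:6>4 C:4>3)
P1→{A,C} P2→{P,Q,T}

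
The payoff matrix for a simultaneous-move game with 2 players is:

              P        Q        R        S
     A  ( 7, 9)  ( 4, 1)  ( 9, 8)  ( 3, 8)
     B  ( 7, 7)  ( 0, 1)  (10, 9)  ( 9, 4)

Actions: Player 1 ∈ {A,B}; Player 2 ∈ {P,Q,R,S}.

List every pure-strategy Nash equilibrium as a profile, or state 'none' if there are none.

NE set: (A,P), (B,R)

(A,P): NE
(A,Q): not NE [P2→P gives 9>1]
(A,R): not NE [P1→B gives 10>9; P2→P gives 9>8]
(A,S): not NE [P1→B gives 9>3; P2→P gives 9>8]
(B,P): not NE [P2→R gives 9>7]
(B,Q): not NE [P1→A gives 4>0; P2→R gives 9>1]
(B,R): NE
(B,S): not NE [P2→R gives 9>4]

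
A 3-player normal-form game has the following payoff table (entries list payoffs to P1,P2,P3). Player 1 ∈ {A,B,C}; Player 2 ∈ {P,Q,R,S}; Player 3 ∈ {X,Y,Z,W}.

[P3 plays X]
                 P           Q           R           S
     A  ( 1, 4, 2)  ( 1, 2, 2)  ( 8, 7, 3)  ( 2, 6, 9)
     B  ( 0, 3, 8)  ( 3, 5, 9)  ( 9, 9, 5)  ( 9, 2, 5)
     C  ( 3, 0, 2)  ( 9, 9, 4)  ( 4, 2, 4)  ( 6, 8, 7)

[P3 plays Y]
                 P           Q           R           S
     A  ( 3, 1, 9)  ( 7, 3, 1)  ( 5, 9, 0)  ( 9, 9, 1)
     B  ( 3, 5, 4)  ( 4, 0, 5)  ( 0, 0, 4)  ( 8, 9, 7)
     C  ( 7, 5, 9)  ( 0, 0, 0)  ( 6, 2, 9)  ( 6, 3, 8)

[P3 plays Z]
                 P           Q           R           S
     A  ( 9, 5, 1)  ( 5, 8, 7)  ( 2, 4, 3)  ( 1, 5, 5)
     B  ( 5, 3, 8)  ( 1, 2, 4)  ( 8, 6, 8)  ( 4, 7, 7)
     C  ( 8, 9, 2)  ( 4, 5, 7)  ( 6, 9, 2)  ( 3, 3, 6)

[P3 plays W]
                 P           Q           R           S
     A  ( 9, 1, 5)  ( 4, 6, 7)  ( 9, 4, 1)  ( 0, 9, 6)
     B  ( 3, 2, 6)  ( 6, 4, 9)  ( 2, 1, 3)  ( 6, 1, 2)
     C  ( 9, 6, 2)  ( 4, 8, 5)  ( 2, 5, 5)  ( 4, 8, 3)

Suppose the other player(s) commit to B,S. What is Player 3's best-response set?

u_3(X vs B,S) = 5
u_3(Y vs B,S) = 7
u_3(Z vs B,S) = 7
u_3(W vs B,S) = 2
max payoff 7 at {Y,Z}

BR_3 = {Y,Z}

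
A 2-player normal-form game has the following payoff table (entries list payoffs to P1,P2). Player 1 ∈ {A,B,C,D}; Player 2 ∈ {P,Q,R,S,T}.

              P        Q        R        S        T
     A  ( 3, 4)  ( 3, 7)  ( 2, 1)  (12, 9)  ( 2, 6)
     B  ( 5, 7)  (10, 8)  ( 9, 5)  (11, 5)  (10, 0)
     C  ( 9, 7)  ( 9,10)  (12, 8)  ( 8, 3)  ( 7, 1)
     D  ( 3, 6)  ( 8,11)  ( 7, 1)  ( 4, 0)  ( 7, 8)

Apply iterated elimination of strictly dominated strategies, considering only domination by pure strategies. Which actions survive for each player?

Remaining: P1:{A,B} P2:{Q,S}

P1 drop D (B beats it: P:5>3 Q:10>8 R:9>7 S:11>4 T:10>7)
P2 drop P (Q beats it: A:7>4 B:8>7 C:10>7)
P2 drop R (Q beats it: A:7>1 B:8>5 C:10>8)
P1 drop C (B beats it: Q:10>9 S:11>8 T:10>7)
P2 drop T (Q beats it: A:7>6 B:8>0)
P1→{A,B} P2→{Q,S}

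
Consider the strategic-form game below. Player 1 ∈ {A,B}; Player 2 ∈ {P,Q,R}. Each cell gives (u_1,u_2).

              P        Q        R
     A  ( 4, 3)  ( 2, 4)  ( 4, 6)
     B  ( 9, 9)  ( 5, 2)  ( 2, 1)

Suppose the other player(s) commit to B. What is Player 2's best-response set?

argmax u_2 = {P}

u_2(P vs B) = 9
u_2(Q vs B) = 2
u_2(R vs B) = 1
max payoff 9 at {P}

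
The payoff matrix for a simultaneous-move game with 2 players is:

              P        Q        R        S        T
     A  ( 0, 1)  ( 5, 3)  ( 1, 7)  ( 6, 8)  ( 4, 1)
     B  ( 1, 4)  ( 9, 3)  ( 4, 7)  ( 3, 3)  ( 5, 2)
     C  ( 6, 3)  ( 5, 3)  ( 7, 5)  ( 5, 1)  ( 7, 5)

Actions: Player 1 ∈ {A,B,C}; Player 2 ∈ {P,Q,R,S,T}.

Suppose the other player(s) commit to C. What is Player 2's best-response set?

u_2(P vs C) = 3
u_2(Q vs C) = 3
u_2(R vs C) = 5
u_2(S vs C) = 1
u_2(T vs C) = 5
max payoff 5 at {R,T}

P2 best: {R,T}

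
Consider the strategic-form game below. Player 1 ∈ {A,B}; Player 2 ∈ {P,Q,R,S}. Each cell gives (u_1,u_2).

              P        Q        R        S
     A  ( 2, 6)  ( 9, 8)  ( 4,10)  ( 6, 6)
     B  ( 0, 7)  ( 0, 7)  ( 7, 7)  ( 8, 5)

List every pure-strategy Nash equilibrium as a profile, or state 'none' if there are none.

NE set: (B,R)

(A,P): not NE [P2→R gives 10>6]
(A,Q): not NE [P2→R gives 10>8]
(A,R): not NE [P1→B gives 7>4]
(A,S): not NE [P1→B gives 8>6; P2→R gives 10>6]
(B,P): not NE [P1→A gives 2>0]
(B,Q): not NE [P1→A gives 9>0]
(B,R): NE
(B,S): not NE [P2→R gives 7>5]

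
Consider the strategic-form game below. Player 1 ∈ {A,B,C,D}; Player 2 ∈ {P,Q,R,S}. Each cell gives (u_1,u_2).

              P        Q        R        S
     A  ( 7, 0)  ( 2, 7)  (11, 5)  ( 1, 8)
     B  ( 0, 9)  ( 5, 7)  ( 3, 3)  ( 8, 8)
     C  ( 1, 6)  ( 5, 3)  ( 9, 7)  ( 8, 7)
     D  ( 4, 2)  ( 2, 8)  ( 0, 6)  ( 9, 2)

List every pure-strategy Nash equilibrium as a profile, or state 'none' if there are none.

No pure NE.

(A,P): not NE [P2→S gives 8>0]
(A,Q): not NE [P1→C gives 5>2; P2→S gives 8>7]
(A,R): not NE [P2→S gives 8>5]
(A,S): not NE [P1→D gives 9>1]
(B,P): not NE [P1→A gives 7>0]
(B,Q): not NE [P2→P gives 9>7]
(B,R): not NE [P1→A gives 11>3; P2→P gives 9>3]
(B,S): not NE [P1→D gives 9>8; P2→P gives 9>8]
(C,P): not NE [P1→A gives 7>1; P2→S gives 7>6]
(C,Q): not NE [P2→S gives 7>3]
(C,R): not NE [P1→A gives 11>9]
(C,S): not NE [P1→D gives 9>8]
(D,P): not NE [P1→A gives 7>4; P2→Q gives 8>2]
(D,Q): not NE [P1→C gives 5>2]
(D,R): not NE [P1→A gives 11>0; P2→Q gives 8>6]
(D,S): not NE [P2→Q gives 8>2]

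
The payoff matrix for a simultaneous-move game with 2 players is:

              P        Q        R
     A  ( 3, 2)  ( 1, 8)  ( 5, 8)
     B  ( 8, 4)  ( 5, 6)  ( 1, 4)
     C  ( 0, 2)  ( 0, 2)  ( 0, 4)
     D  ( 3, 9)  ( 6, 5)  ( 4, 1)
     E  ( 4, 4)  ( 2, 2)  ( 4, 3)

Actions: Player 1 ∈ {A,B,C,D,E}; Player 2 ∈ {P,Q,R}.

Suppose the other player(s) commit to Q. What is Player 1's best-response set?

u_1(A vs Q) = 1
u_1(B vs Q) = 5
u_1(C vs Q) = 0
u_1(D vs Q) = 6
u_1(E vs Q) = 2
max payoff 6 at {D}

P1 best: {D}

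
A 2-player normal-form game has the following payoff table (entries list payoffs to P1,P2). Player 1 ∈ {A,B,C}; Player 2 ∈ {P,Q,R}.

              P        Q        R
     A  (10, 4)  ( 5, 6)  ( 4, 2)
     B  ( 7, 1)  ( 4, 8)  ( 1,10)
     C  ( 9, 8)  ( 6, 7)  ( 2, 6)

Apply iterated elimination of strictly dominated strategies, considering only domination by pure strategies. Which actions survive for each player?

P1 drop B (A beats it: P:10>7 Q:5>4 R:4>1)
P2 drop R (P beats it: A:4>2 C:8>6)
P1→{A,C} P2→{P,Q}

IESDS → P1:{A,C} P2:{P,Q}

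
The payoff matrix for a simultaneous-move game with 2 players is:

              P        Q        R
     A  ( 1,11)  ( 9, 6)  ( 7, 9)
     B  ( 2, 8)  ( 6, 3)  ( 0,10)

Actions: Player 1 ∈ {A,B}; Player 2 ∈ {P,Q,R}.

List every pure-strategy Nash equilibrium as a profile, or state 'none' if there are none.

PSNE: ∅

(A,P): not NE [P1→B gives 2>1]
(A,Q): not NE [P2→P gives 11>6]
(A,R): not NE [P2→P gives 11>9]
(B,P): not NE [P2→R gives 10>8]
(B,Q): not NE [P1→A gives 9>6; P2→R gives 10>3]
(B,R): not NE [P1→A gives 7>0]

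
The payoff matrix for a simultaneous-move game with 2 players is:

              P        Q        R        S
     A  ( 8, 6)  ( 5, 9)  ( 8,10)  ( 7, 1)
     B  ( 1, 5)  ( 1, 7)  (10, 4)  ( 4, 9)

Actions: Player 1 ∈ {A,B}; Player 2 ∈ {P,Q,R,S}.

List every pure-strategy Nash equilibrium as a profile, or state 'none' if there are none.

(A,P): not NE [P2→R gives 10>6]
(A,Q): not NE [P2→R gives 10>9]
(A,R): not NE [P1→B gives 10>8]
(A,S): not NE [P2→R gives 10>1]
(B,P): not NE [P1→A gives 8>1; P2→S gives 9>5]
(B,Q): not NE [P1→A gives 5>1; P2→S gives 9>7]
(B,R): not NE [P2→S gives 9>4]
(B,S): not NE [P1→A gives 7>4]

Equilibria: none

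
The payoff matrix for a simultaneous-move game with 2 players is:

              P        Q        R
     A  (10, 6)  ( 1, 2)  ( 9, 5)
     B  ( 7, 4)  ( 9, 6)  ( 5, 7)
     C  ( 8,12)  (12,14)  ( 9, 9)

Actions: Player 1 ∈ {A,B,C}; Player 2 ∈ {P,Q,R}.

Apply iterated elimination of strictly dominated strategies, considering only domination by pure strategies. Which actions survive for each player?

Survivors P1:{A,C} P2:{P,Q}

P1 drop B (C beats it: P:8>7 Q:12>9 R:9>5)
P2 drop R (P beats it: A:6>5 C:12>9)
P1→{A,C} P2→{P,Q}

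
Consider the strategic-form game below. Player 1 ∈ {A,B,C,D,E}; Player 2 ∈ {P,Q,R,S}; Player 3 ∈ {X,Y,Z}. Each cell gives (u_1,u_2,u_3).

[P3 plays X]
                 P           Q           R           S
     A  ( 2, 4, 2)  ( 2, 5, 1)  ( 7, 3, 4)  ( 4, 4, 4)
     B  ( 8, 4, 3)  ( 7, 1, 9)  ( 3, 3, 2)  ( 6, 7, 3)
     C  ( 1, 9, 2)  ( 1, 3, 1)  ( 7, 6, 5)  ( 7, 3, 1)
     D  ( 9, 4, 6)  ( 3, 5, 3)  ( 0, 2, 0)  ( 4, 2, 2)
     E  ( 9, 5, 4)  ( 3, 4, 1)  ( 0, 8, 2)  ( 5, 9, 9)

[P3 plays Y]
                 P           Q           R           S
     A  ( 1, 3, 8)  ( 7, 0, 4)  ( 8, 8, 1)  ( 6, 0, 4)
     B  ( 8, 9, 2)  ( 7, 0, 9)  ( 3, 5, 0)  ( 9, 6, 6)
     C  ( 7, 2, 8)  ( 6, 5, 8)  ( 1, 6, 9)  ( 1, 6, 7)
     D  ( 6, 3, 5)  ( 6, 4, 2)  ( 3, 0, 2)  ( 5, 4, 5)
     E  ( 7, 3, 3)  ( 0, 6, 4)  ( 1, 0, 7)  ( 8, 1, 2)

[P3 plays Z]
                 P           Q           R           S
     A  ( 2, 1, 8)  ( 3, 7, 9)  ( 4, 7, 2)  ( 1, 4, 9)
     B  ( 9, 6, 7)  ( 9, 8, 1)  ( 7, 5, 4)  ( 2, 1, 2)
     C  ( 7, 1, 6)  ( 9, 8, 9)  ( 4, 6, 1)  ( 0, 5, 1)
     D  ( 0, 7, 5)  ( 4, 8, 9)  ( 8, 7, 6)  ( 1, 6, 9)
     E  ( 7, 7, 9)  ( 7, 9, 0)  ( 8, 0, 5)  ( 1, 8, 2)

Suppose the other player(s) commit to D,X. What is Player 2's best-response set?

u_2(P vs D,X) = 4
u_2(Q vs D,X) = 5
u_2(R vs D,X) = 2
u_2(S vs D,X) = 2
max payoff 5 at {Q}

argmax u_2 = {Q}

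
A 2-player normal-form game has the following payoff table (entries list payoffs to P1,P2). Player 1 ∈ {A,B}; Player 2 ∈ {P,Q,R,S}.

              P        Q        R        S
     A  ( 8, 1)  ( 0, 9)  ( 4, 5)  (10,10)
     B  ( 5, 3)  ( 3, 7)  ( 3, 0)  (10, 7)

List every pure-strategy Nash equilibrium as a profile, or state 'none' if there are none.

(A,P): not NE [P2→S gives 10>1]
(A,Q): not NE [P1→B gives 3>0; P2→S gives 10>9]
(A,R): not NE [P2→S gives 10>5]
(A,S): NE
(B,P): not NE [P1→A gives 8>5; P2→S gives 7>3]
(B,Q): NE
(B,R): not NE [P1→A gives 4>3; P2→S gives 7>0]
(B,S): NE

Nash profiles: (A,S), (B,Q), (B,S)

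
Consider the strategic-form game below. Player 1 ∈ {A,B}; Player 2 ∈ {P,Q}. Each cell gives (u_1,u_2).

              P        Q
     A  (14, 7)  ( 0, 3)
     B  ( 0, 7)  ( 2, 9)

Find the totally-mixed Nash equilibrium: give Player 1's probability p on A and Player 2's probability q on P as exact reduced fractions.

(p,q) = (1/3, 1/8)

P1 indiff ⇒ q·14+(1-q)·0 = q·0+(1-q)·2 ⇒ q(14) = (1-q)(2) ⇒ q = 1/8
P2 indiff ⇒ p·7+(1-p)·7 = p·3+(1-p)·9 ⇒ p(4) = (1-p)(2) ⇒ p = 1/3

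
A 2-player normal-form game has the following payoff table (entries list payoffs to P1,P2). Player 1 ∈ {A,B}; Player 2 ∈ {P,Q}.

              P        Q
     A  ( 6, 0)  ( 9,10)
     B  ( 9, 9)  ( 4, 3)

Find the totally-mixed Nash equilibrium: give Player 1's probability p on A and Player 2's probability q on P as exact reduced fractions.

p=3/8, q=5/8

P1 indiff ⇒ q·6+(1-q)·9 = q·9+(1-q)·4 ⇒ q(-3) = (1-q)(-5) ⇒ q = 5/8
P2 indiff ⇒ p·0+(1-p)·9 = p·10+(1-p)·3 ⇒ p(-10) = (1-p)(-6) ⇒ p = 3/8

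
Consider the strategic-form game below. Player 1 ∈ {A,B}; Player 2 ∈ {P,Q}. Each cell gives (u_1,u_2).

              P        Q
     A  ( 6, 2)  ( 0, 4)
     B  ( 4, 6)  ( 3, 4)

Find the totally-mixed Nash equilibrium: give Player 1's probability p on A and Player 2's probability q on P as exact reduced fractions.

P1 indiff ⇒ q·6+(1-q)·0 = q·4+(1-q)·3 ⇒ q(2) = (1-q)(3) ⇒ q = 3/5
P2 indiff ⇒ p·2+(1-p)·6 = p·4+(1-p)·4 ⇒ p(-2) = (1-p)(-2) ⇒ p = 1/2

P1 mixes 1/2 on A; P2 mixes 3/5 on P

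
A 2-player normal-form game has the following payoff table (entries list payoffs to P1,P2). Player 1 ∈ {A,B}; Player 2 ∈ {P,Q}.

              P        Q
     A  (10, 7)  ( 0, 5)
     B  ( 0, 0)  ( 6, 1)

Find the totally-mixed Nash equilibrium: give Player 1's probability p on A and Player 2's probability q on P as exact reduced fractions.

P1 indiff ⇒ q·10+(1-q)·0 = q·0+(1-q)·6 ⇒ q(10) = (1-q)(6) ⇒ q = 3/8
P2 indiff ⇒ p·7+(1-p)·0 = p·5+(1-p)·1 ⇒ p(2) = (1-p)(1) ⇒ p = 1/3

P1 mixes 1/3 on A; P2 mixes 3/8 on P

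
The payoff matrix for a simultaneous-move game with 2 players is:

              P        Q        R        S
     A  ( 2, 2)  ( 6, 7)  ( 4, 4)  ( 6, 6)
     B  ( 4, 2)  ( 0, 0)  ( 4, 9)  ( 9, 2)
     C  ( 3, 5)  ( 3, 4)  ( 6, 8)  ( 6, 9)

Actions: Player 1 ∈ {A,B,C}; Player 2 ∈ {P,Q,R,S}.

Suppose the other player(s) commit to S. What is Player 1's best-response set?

u_1(A vs S) = 6
u_1(B vs S) = 9
u_1(C vs S) = 6
max payoff 9 at {B}

BR_1 = {B}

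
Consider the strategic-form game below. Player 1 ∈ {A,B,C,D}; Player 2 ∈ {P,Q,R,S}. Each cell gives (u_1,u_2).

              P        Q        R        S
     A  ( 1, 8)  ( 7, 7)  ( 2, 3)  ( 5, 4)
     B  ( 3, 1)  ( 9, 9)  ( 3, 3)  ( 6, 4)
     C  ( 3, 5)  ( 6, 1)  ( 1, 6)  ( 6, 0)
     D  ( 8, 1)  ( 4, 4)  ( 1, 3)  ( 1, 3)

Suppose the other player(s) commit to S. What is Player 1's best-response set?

u_1(A vs S) = 5
u_1(B vs S) = 6
u_1(C vs S) = 6
u_1(D vs S) = 1
max payoff 6 at {B,C}

BR_1 = {B,C}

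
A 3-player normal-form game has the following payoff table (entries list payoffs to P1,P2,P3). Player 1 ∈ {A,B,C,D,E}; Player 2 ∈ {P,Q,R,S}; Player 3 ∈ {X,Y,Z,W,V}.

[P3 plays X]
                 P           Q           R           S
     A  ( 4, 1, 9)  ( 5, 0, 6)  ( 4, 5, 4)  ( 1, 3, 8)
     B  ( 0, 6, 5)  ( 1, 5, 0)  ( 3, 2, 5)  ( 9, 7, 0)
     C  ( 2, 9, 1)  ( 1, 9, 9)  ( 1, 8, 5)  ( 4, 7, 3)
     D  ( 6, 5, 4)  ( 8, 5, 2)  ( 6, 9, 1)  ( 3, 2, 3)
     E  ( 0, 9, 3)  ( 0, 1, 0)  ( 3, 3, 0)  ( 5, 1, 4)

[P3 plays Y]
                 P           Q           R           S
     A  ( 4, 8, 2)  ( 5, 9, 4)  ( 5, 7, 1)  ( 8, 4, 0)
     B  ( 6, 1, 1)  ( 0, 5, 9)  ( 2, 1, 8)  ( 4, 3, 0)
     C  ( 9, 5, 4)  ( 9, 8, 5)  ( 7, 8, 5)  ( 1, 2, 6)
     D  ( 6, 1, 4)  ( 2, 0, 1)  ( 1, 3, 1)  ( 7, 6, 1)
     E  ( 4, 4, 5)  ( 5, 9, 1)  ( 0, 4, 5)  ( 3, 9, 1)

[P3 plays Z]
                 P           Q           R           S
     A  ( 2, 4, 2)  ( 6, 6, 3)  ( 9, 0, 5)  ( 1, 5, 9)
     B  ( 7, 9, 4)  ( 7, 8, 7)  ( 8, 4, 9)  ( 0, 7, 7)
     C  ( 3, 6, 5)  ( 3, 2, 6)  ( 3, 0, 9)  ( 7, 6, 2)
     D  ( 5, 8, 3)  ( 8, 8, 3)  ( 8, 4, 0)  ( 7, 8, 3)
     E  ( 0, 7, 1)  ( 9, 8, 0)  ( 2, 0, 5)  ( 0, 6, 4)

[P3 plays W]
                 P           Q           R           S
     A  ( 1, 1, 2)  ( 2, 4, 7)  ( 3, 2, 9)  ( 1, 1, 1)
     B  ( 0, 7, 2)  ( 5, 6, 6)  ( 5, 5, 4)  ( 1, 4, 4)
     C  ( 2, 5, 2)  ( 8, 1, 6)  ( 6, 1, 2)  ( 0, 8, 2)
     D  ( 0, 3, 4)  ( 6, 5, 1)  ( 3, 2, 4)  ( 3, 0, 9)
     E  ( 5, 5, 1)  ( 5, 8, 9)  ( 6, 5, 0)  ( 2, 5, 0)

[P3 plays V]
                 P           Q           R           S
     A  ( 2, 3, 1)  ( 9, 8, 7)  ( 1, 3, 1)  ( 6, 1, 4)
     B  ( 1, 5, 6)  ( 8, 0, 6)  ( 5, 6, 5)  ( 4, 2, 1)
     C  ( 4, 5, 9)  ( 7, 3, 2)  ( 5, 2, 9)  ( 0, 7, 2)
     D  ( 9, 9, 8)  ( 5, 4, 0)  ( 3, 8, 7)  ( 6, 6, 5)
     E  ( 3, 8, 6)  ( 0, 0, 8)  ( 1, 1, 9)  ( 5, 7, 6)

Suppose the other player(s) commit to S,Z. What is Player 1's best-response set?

BR_1 = {C,D}

u_1(A vs S,Z) = 1
u_1(B vs S,Z) = 0
u_1(C vs S,Z) = 7
u_1(D vs S,Z) = 7
u_1(E vs S,Z) = 0
max payoff 7 at {C,D}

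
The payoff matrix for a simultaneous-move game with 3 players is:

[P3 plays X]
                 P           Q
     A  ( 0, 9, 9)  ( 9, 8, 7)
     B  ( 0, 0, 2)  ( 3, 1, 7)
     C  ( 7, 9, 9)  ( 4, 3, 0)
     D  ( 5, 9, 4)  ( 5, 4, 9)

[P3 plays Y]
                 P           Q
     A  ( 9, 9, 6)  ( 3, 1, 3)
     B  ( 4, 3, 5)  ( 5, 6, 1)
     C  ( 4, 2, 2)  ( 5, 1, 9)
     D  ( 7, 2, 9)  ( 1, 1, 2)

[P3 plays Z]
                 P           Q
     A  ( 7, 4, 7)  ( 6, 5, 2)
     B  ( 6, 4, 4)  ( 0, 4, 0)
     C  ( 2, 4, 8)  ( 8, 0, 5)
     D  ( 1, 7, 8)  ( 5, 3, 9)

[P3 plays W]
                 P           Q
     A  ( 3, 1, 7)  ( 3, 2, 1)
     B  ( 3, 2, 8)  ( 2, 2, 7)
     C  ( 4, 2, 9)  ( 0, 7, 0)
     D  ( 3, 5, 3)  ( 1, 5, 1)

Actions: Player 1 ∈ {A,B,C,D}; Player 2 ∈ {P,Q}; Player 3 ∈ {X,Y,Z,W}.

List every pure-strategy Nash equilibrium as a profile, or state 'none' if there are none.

(A,P,X): not NE [P1→C gives 7>0]
(A,P,Y): not NE [P3→X gives 9>6]
(A,P,Z): not NE [P2→Q gives 5>4; P3→X gives 9>7]
(A,P,W): not NE [P1→C gives 4>3; P2→Q gives 2>1; P3→X gives 9>7]
(A,Q,X): not NE [P2→P gives 9>8]
(A,Q,Y): not NE [P1→C gives 5>3; P2→P gives 9>1; P3→X gives 7>3]
(A,Q,Z): not NE [P1→C gives 8>6; P3→X gives 7>2]
(A,Q,W): not NE [P3→X gives 7>1]
(B,P,X): not NE [P1→C gives 7>0; P2→Q gives 1>0; P3→W gives 8>2]
(B,P,Y): not NE [P1→A gives 9>4; P2→Q gives 6>3; P3→W gives 8>5]
(B,P,Z): not NE [P1→A gives 7>6; P3→W gives 8>4]
(B,P,W): not NE [P1→C gives 4>3]
(B,Q,X): not NE [P1→A gives 9>3]
(B,Q,Y): not NE [P3→W gives 7>1]
(B,Q,Z): not NE [P1→C gives 8>0; P3→W gives 7>0]
(B,Q,W): not NE [P1→A gives 3>2]
(C,P,X): NE
(C,P,Y): not NE [P1→A gives 9>4; P3→W gives 9>2]
(C,P,Z): not NE [P1→A gives 7>2; P3→W gives 9>8]
(C,P,W): not NE [P2→Q gives 7>2]
(C,Q,X): not NE [P1→A gives 9>4; P2→P gives 9>3; P3→Y gives 9>0]
(C,Q,Y): not NE [P2→P gives 2>1]
(C,Q,Z): not NE [P2→P gives 4>0; P3→Y gives 9>5]
(C,Q,W): not NE [P1→A gives 3>0; P3→Y gives 9>0]
(D,P,X): not NE [P1→C gives 7>5; P3→Y gives 9>4]
(D,P,Y): not NE [P1→A gives 9>7]
(D,P,Z): not NE [P1→A gives 7>1; P3→Y gives 9>8]
(D,P,W): not NE [P1→C gives 4>3; P3→Y gives 9>3]
(D,Q,X): not NE [P1→A gives 9>5; P2→P gives 9>4]
(D,Q,Y): not NE [P1→C gives 5>1; P2→P gives 2>1; P3→Z gives 9>2]
(D,Q,Z): not NE [P1→C gives 8>5; P2→P gives 7>3]
(D,Q,W): not NE [P1→A gives 3>1; P3→Z gives 9>1]

Nash profiles: (C,P,X)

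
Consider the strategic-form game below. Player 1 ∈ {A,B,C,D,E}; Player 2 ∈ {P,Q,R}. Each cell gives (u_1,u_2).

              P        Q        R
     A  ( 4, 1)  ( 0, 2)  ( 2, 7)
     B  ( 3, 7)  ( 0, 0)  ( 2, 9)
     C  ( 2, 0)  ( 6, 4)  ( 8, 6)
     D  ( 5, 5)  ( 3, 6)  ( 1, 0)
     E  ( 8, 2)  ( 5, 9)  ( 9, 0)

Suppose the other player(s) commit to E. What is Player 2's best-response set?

P2 best: {Q}

u_2(P vs E) = 2
u_2(Q vs E) = 9
u_2(R vs E) = 0
max payoff 9 at {Q}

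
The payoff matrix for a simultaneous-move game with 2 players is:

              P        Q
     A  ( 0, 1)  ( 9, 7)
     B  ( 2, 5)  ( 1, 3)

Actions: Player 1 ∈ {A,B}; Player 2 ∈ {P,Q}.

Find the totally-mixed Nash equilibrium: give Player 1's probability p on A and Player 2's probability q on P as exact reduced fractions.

(p,q) = (1/4, 4/5)

P1 indiff ⇒ q·0+(1-q)·9 = q·2+(1-q)·1 ⇒ q(-2) = (1-q)(-8) ⇒ q = 4/5
P2 indiff ⇒ p·1+(1-p)·5 = p·7+(1-p)·3 ⇒ p(-6) = (1-p)(-2) ⇒ p = 1/4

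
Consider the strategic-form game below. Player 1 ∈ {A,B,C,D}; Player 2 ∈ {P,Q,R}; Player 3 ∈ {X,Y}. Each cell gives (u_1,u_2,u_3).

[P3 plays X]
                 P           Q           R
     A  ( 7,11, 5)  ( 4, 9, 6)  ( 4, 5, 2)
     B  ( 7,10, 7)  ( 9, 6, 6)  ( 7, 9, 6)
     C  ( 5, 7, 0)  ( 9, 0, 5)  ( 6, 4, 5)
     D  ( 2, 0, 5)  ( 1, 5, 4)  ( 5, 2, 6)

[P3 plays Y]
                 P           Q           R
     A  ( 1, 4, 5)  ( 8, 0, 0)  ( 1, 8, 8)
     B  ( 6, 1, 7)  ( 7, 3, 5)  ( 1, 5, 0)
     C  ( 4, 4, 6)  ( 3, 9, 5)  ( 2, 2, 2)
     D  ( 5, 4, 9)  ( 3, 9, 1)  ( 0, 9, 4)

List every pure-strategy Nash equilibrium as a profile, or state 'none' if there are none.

(A,P,X): NE
(A,P,Y): not NE [P1→B gives 6>1; P2→R gives 8>4]
(A,Q,X): not NE [P1→C gives 9>4; P2→P gives 11>9]
(A,Q,Y): not NE [P2→R gives 8>0; P3→X gives 6>0]
(A,R,X): not NE [P1→B gives 7>4; P2→P gives 11>5; P3→Y gives 8>2]
(A,R,Y): not NE [P1→C gives 2>1]
(B,P,X): NE
(B,P,Y): not NE [P2→R gives 5>1]
(B,Q,X): not NE [P2→P gives 10>6]
(B,Q,Y): not NE [P1→A gives 8>7; P2→R gives 5>3; P3→X gives 6>5]
(B,R,X): not NE [P2→P gives 10>9]
(B,R,Y): not NE [P1→C gives 2>1; P3→X gives 6>0]
(C,P,X): not NE [P1→B gives 7>5; P3→Y gives 6>0]
(C,P,Y): not NE [P1→B gives 6>4; P2→Q gives 9>4]
(C,Q,X): not NE [P2→P gives 7>0]
(C,Q,Y): not NE [P1→A gives 8>3]
(C,R,X): not NE [P1→B gives 7>6; P2→P gives 7>4]
(C,R,Y): not NE [P2→Q gives 9>2; P3→X gives 5>2]
(D,P,X): not NE [P1→B gives 7>2; P2→Q gives 5>0; P3→Y gives 9>5]
(D,P,Y): not NE [P1→B gives 6>5; P2→R gives 9>4]
(D,Q,X): not NE [P1→C gives 9>1]
(D,Q,Y): not NE [P1→A gives 8>3; P3→X gives 4>1]
(D,R,X): not NE [P1→B gives 7>5; P2→Q gives 5>2]
(D,R,Y): not NE [P1→C gives 2>0; P3→X gives 6>4]

NE set: (A,P,X), (B,P,X)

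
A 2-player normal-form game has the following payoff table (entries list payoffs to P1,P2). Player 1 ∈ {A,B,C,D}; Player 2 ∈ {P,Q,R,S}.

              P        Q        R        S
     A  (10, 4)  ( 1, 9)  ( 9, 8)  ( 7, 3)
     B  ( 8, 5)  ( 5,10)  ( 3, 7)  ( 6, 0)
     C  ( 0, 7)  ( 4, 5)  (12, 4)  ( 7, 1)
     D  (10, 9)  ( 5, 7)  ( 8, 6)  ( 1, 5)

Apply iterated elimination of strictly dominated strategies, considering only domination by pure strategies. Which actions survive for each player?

Survivors P1:{A,B,D} P2:{P,Q}

P2 drop R (Q beats it: A:9>8 B:10>7 C:5>4 D:7>6)
P2 drop S (P beats it: A:4>3 B:5>0 C:7>1 D:9>5)
P1 drop C (B beats it: P:8>0 Q:5>4)
P1→{A,B,D} P2→{P,Q}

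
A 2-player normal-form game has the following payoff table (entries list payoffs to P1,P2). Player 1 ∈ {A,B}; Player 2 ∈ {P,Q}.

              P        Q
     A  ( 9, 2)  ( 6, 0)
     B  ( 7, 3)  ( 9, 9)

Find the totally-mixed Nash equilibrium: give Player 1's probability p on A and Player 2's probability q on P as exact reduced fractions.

p=3/4, q=3/5

P1 indiff ⇒ q·9+(1-q)·6 = q·7+(1-q)·9 ⇒ q(2) = (1-q)(3) ⇒ q = 3/5
P2 indiff ⇒ p·2+(1-p)·3 = p·0+(1-p)·9 ⇒ p(2) = (1-p)(6) ⇒ p = 3/4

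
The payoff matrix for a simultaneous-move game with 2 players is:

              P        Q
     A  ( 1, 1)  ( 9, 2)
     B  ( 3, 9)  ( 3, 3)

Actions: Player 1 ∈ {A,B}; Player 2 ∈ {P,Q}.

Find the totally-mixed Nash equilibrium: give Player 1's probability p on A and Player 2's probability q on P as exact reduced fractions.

P1 indiff ⇒ q·1+(1-q)·9 = q·3+(1-q)·3 ⇒ q(-2) = (1-q)(-6) ⇒ q = 3/4
P2 indiff ⇒ p·1+(1-p)·9 = p·2+(1-p)·3 ⇒ p(-1) = (1-p)(-6) ⇒ p = 6/7

P1 mixes 6/7 on A; P2 mixes 3/4 on P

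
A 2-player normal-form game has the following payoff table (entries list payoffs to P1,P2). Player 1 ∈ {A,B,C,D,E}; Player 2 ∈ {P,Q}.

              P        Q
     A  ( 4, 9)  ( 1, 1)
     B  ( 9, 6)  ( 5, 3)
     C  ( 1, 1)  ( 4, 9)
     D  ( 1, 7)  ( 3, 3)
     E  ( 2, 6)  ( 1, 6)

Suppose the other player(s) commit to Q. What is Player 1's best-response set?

u_1(A vs Q) = 1
u_1(B vs Q) = 5
u_1(C vs Q) = 4
u_1(D vs Q) = 3
u_1(E vs Q) = 1
max payoff 5 at {B}

BR_1 = {B}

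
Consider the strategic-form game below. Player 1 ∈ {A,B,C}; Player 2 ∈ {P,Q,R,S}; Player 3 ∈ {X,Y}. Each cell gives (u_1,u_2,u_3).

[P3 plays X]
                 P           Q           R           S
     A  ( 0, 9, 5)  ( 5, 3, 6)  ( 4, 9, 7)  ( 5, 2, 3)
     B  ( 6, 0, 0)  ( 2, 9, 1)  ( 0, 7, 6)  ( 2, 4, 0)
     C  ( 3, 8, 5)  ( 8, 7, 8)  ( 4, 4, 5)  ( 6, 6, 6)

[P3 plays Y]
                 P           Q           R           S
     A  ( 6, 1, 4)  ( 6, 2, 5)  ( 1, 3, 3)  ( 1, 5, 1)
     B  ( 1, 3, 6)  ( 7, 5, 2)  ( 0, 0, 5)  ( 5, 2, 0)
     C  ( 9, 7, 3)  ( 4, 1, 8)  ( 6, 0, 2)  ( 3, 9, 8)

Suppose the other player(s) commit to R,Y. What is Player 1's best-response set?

BR_1 = {C}

u_1(A vs R,Y) = 1
u_1(B vs R,Y) = 0
u_1(C vs R,Y) = 6
max payoff 6 at {C}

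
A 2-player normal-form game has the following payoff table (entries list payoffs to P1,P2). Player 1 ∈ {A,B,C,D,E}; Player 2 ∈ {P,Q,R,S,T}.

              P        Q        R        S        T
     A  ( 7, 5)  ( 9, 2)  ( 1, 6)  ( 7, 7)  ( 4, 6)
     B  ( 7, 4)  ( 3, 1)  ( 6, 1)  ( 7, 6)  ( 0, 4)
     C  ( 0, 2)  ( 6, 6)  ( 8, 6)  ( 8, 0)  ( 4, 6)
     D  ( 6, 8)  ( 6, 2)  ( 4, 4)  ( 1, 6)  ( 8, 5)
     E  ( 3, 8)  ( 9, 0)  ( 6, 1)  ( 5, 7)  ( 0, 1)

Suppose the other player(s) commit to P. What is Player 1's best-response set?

BR_1 = {A,B}

u_1(A vs P) = 7
u_1(B vs P) = 7
u_1(C vs P) = 0
u_1(D vs P) = 6
u_1(E vs P) = 3
max payoff 7 at {A,B}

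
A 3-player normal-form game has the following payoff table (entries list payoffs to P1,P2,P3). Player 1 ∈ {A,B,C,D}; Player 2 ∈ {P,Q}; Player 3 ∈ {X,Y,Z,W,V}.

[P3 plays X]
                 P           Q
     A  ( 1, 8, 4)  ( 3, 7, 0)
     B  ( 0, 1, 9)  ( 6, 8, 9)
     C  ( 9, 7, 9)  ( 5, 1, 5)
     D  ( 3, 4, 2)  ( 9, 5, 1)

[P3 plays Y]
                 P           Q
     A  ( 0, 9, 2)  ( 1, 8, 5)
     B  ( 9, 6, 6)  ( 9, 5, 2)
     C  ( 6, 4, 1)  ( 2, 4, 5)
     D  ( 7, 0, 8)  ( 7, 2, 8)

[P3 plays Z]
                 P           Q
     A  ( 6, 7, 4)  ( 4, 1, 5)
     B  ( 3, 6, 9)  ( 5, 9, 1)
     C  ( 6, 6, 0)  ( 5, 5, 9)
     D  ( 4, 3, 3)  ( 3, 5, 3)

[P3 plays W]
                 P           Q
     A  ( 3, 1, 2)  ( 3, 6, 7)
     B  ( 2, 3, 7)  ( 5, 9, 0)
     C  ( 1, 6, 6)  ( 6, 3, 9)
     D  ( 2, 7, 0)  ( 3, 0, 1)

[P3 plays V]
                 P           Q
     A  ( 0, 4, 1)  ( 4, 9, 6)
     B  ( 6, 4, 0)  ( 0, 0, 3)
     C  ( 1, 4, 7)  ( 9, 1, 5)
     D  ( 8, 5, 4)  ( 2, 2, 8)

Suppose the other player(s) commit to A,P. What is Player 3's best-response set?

argmax u_3 = {X,Z}

u_3(X vs A,P) = 4
u_3(Y vs A,P) = 2
u_3(Z vs A,P) = 4
u_3(W vs A,P) = 2
u_3(V vs A,P) = 1
max payoff 4 at {X,Z}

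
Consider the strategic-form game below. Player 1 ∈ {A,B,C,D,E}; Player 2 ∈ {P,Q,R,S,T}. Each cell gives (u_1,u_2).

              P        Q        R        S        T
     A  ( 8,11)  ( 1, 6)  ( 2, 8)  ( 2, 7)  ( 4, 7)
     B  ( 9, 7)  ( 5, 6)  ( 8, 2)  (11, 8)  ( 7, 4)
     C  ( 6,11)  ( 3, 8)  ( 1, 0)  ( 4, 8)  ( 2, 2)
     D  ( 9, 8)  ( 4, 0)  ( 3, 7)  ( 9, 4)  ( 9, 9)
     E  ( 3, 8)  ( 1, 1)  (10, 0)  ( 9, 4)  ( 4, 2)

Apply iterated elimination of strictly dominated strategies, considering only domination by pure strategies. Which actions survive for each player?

Survivors P1:{B,D} P2:{P,S,T}

P1 drop A (B beats it: P:9>8 Q:5>1 R:8>2 S:11>2 T:7>4)
P1 drop C (B beats it: P:9>6 Q:5>3 R:8>1 S:11>4 T:7>2)
P2 drop Q (P beats it: B:7>6 D:8>0 E:8>1)
P2 drop R (P beats it: B:7>2 D:8>7 E:8>0)
P1 drop E (B beats it: P:9>3 S:11>9 T:7>4)
P1→{B,D} P2→{P,S,T}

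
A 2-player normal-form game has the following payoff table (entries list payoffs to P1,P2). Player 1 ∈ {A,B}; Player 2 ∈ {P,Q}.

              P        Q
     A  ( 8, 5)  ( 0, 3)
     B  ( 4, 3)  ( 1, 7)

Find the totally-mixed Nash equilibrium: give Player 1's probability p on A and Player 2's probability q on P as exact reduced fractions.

(p,q) = (2/3, 1/5)

P1 indiff ⇒ q·8+(1-q)·0 = q·4+(1-q)·1 ⇒ q(4) = (1-q)(1) ⇒ q = 1/5
P2 indiff ⇒ p·5+(1-p)·3 = p·3+(1-p)·7 ⇒ p(2) = (1-p)(4) ⇒ p = 2/3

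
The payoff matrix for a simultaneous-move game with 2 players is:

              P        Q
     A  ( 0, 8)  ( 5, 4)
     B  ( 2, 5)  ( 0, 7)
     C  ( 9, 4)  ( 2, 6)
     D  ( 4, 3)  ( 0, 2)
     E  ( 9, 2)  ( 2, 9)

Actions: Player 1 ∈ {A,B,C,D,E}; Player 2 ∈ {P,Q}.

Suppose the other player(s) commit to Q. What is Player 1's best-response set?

BR_1 = {A}

u_1(A vs Q) = 5
u_1(B vs Q) = 0
u_1(C vs Q) = 2
u_1(D vs Q) = 0
u_1(E vs Q) = 2
max payoff 5 at {A}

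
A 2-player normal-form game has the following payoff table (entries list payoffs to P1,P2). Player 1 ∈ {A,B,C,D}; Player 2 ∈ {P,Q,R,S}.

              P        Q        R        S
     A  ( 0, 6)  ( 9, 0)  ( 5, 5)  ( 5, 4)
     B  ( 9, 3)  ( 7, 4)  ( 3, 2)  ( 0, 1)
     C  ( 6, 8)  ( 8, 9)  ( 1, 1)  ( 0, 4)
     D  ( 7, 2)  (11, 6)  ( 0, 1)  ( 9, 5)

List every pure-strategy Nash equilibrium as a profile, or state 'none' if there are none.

(A,P): not NE [P1→B gives 9>0]
(A,Q): not NE [P1→D gives 11>9; P2→P gives 6>0]
(A,R): not NE [P2→P gives 6>5]
(A,S): not NE [P1→D gives 9>5; P2→P gives 6>4]
(B,P): not NE [P2→Q gives 4>3]
(B,Q): not NE [P1→D gives 11>7]
(B,R): not NE [P1→A gives 5>3; P2→Q gives 4>2]
(B,S): not NE [P1→D gives 9>0; P2→Q gives 4>1]
(C,P): not NE [P1→B gives 9>6; P2→Q gives 9>8]
(C,Q): not NE [P1→D gives 11>8]
(C,R): not NE [P1→A gives 5>1; P2→Q gives 9>1]
(C,S): not NE [P1→D gives 9>0; P2→Q gives 9>4]
(D,P): not NE [P1→B gives 9>7; P2→Q gives 6>2]
(D,Q): NE
(D,R): not NE [P1→A gives 5>0; P2→Q gives 6>1]
(D,S): not NE [P2→Q gives 6>5]

NE set: (D,Q)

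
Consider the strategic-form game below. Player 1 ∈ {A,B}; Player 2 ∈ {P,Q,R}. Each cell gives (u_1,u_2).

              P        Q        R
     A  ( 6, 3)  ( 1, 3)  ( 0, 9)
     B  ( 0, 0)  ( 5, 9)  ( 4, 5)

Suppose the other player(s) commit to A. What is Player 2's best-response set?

u_2(P vs A) = 3
u_2(Q vs A) = 3
u_2(R vs A) = 9
max payoff 9 at {R}

P2 best: {R}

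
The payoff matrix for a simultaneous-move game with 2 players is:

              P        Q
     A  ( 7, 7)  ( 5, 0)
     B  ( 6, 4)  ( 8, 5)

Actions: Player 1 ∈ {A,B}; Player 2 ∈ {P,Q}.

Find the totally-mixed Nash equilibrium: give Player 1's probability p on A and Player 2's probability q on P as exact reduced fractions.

p=1/8, q=3/4

P1 indiff ⇒ q·7+(1-q)·5 = q·6+(1-q)·8 ⇒ q(1) = (1-q)(3) ⇒ q = 3/4
P2 indiff ⇒ p·7+(1-p)·4 = p·0+(1-p)·5 ⇒ p(7) = (1-p)(1) ⇒ p = 1/8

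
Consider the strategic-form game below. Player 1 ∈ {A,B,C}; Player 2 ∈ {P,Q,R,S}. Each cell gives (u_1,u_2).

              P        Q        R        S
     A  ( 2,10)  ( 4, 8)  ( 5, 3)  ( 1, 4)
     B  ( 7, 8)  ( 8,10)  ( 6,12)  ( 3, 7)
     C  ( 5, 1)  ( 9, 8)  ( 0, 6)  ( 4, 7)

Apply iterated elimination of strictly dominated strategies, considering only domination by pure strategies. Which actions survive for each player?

IESDS → P1:{B,C} P2:{Q,R}

P1 drop A (B beats it: P:7>2 Q:8>4 R:6>5 S:3>1)
P2 drop P (Q beats it: B:10>8 C:8>1)
P2 drop S (Q beats it: B:10>7 C:8>7)
P1→{B,C} P2→{Q,R}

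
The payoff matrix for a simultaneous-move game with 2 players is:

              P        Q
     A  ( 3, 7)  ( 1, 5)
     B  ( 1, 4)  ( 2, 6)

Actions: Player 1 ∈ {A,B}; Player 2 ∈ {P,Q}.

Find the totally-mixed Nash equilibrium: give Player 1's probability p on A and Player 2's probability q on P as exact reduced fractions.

(p,q) = (1/2, 1/3)

P1 indiff ⇒ q·3+(1-q)·1 = q·1+(1-q)·2 ⇒ q(2) = (1-q)(1) ⇒ q = 1/3
P2 indiff ⇒ p·7+(1-p)·4 = p·5+(1-p)·6 ⇒ p(2) = (1-p)(2) ⇒ p = 1/2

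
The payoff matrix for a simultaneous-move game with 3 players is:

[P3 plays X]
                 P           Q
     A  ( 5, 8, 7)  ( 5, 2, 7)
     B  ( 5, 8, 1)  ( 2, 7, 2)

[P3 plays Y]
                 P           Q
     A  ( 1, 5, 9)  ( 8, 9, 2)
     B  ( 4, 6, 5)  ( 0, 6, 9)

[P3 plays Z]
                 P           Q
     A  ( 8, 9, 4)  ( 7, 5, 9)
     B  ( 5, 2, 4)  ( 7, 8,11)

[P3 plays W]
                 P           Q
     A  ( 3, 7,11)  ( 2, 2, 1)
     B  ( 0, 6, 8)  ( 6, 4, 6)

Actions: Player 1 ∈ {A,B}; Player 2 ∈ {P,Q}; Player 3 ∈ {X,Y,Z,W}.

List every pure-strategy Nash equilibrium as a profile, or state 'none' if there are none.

PSNE = {(A,P,W), (B,Q,Z)}

(A,P,X): not NE [P3→W gives 11>7]
(A,P,Y): not NE [P1→B gives 4>1; P2→Q gives 9>5; P3→W gives 11>9]
(A,P,Z): not NE [P3→W gives 11>4]
(A,P,W): NE
(A,Q,X): not NE [P2→P gives 8>2; P3→Z gives 9>7]
(A,Q,Y): not NE [P3→Z gives 9>2]
(A,Q,Z): not NE [P2→P gives 9>5]
(A,Q,W): not NE [P1→B gives 6>2; P2→P gives 7>2; P3→Z gives 9>1]
(B,P,X): not NE [P3→W gives 8>1]
(B,P,Y): not NE [P3→W gives 8>5]
(B,P,Z): not NE [P1→A gives 8>5; P2→Q gives 8>2; P3→W gives 8>4]
(B,P,W): not NE [P1→A gives 3>0]
(B,Q,X): not NE [P1→A gives 5>2; P2→P gives 8>7; P3→Z gives 11>2]
(B,Q,Y): not NE [P1→A gives 8>0; P3→Z gives 11>9]
(B,Q,Z): NE
(B,Q,W): not NE [P2→P gives 6>4; P3→Z gives 11>6]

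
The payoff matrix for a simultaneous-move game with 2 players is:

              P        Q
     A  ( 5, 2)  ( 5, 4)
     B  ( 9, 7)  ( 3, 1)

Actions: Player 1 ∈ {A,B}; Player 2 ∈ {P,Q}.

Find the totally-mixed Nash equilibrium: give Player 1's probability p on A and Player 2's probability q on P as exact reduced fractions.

p=3/4, q=1/3

P1 indiff ⇒ q·5+(1-q)·5 = q·9+(1-q)·3 ⇒ q(-4) = (1-q)(-2) ⇒ q = 1/3
P2 indiff ⇒ p·2+(1-p)·7 = p·4+(1-p)·1 ⇒ p(-2) = (1-p)(-6) ⇒ p = 3/4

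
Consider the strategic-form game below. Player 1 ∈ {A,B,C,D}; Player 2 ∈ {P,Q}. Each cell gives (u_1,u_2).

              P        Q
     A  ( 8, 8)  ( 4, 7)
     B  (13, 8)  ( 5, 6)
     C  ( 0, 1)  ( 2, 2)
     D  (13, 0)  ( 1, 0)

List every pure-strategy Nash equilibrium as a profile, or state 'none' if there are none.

(A,P): not NE [P1→D gives 13>8]
(A,Q): not NE [P1→B gives 5>4; P2→P gives 8>7]
(B,P): NE
(B,Q): not NE [P2→P gives 8>6]
(C,P): not NE [P1→D gives 13>0; P2→Q gives 2>1]
(C,Q): not NE [P1→B gives 5>2]
(D,P): NE
(D,Q): not NE [P1→B gives 5>1]

NE set: (B,P), (D,P)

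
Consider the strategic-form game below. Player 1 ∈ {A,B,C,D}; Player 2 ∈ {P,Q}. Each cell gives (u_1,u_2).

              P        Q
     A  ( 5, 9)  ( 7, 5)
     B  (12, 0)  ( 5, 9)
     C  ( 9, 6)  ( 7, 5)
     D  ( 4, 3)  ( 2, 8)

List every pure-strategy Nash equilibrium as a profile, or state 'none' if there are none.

No pure NE.

(A,P): not NE [P1→B gives 12>5]
(A,Q): not NE [P2→P gives 9>5]
(B,P): not NE [P2→Q gives 9>0]
(B,Q): not NE [P1→C gives 7>5]
(C,P): not NE [P1→B gives 12>9]
(C,Q): not NE [P2→P gives 6>5]
(D,P): not NE [P1→B gives 12>4; P2→Q gives 8>3]
(D,Q): not NE [P1→C gives 7>2]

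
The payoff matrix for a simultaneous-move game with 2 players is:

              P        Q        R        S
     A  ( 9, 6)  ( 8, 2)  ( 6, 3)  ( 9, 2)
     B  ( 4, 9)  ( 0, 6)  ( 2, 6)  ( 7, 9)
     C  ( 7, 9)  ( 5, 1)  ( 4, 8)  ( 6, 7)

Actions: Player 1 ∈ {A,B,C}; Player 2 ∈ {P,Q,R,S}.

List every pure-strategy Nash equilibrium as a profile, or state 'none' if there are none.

Nash profiles: (A,P)

(A,P): NE
(A,Q): not NE [P2→P gives 6>2]
(A,R): not NE [P2→P gives 6>3]
(A,S): not NE [P2→P gives 6>2]
(B,P): not NE [P1→A gives 9>4]
(B,Q): not NE [P1→A gives 8>0; P2→S gives 9>6]
(B,R): not NE [P1→A gives 6>2; P2→S gives 9>6]
(B,S): not NE [P1→A gives 9>7]
(C,P): not NE [P1→A gives 9>7]
(C,Q): not NE [P1→A gives 8>5; P2→P gives 9>1]
(C,R): not NE [P1→A gives 6>4; P2→P gives 9>8]
(C,S): not NE [P1→A gives 9>6; P2→P gives 9>7]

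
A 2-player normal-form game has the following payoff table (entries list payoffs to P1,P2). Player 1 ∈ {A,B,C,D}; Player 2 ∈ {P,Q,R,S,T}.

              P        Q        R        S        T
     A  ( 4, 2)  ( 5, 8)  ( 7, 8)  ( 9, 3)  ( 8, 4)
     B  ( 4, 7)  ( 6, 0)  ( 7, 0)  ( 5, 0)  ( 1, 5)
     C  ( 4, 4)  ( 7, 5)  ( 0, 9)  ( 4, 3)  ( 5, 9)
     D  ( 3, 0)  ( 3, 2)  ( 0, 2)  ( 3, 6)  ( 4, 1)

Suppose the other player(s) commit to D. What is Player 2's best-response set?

u_2(P vs D) = 0
u_2(Q vs D) = 2
u_2(R vs D) = 2
u_2(S vs D) = 6
u_2(T vs D) = 1
max payoff 6 at {S}

P2 best: {S}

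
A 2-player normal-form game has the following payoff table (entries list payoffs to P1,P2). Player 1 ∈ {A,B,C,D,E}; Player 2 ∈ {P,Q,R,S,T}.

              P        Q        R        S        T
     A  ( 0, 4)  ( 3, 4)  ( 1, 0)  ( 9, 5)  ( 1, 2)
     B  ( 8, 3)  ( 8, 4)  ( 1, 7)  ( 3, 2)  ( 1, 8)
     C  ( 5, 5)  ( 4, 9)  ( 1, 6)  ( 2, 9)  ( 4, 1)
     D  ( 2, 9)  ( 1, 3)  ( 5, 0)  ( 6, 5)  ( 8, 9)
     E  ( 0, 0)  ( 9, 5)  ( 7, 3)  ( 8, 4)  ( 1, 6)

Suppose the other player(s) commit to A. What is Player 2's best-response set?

u_2(P vs A) = 4
u_2(Q vs A) = 4
u_2(R vs A) = 0
u_2(S vs A) = 5
u_2(T vs A) = 2
max payoff 5 at {S}

P2 best: {S}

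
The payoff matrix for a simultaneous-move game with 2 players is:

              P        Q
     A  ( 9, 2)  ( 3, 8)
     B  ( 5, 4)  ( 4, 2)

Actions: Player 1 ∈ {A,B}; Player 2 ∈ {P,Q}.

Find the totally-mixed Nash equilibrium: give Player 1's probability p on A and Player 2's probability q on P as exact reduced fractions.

P1 indiff ⇒ q·9+(1-q)·3 = q·5+(1-q)·4 ⇒ q(4) = (1-q)(1) ⇒ q = 1/5
P2 indiff ⇒ p·2+(1-p)·4 = p·8+(1-p)·2 ⇒ p(-6) = (1-p)(-2) ⇒ p = 1/4

p=1/4, q=1/5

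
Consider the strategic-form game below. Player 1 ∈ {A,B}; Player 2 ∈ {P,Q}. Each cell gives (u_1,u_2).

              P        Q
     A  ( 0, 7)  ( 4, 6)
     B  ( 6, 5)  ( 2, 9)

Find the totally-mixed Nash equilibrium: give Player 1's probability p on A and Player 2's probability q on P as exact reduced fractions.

(p,q) = (4/5, 1/4)

P1 indiff ⇒ q·0+(1-q)·4 = q·6+(1-q)·2 ⇒ q(-6) = (1-q)(-2) ⇒ q = 1/4
P2 indiff ⇒ p·7+(1-p)·5 = p·6+(1-p)·9 ⇒ p(1) = (1-p)(4) ⇒ p = 4/5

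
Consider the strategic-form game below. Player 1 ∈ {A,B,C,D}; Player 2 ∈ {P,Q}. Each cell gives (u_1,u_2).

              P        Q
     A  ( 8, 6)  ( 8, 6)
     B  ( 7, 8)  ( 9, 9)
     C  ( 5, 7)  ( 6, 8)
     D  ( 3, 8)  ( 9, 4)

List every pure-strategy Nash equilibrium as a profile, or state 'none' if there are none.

(A,P): NE
(A,Q): not NE [P1→D gives 9>8]
(B,P): not NE [P1→A gives 8>7; P2→Q gives 9>8]
(B,Q): NE
(C,P): not NE [P1→A gives 8>5; P2→Q gives 8>7]
(C,Q): not NE [P1→D gives 9>6]
(D,P): not NE [P1→A gives 8>3]
(D,Q): not NE [P2→P gives 8>4]

PSNE = {(A,P), (B,Q)}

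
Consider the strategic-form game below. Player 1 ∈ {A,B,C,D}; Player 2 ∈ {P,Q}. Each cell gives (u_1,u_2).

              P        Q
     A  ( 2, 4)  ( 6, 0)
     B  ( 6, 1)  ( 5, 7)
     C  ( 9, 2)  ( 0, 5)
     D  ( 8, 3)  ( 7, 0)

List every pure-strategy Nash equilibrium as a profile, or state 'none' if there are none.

No pure NE.

(A,P): not NE [P1→C gives 9>2]
(A,Q): not NE [P1→D gives 7>6; P2→P gives 4>0]
(B,P): not NE [P1→C gives 9>6; P2→Q gives 7>1]
(B,Q): not NE [P1→D gives 7>5]
(C,P): not NE [P2→Q gives 5>2]
(C,Q): not NE [P1→D gives 7>0]
(D,P): not NE [P1→C gives 9>8]
(D,Q): not NE [P2→P gives 3>0]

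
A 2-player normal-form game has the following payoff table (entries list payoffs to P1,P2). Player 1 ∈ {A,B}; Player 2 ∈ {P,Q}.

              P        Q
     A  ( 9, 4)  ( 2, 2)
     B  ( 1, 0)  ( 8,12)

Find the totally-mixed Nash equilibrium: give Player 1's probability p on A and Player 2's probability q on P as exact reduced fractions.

P1 indiff ⇒ q·9+(1-q)·2 = q·1+(1-q)·8 ⇒ q(8) = (1-q)(6) ⇒ q = 3/7
P2 indiff ⇒ p·4+(1-p)·0 = p·2+(1-p)·12 ⇒ p(2) = (1-p)(12) ⇒ p = 6/7

P1 mixes 6/7 on A; P2 mixes 3/7 on P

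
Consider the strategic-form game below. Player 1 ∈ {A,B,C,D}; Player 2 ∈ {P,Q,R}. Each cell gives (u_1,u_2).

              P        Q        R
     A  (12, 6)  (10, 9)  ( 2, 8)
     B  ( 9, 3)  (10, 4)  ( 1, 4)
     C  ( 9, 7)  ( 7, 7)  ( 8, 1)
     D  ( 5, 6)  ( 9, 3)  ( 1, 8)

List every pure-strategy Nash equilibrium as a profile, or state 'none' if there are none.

PSNE = {(A,Q), (B,Q)}

(A,P): not NE [P2→Q gives 9>6]
(A,Q): NE
(A,R): not NE [P1→C gives 8>2; P2→Q gives 9>8]
(B,P): not NE [P1→A gives 12>9; P2→R gives 4>3]
(B,Q): NE
(B,R): not NE [P1→C gives 8>1]
(C,P): not NE [P1→A gives 12>9]
(C,Q): not NE [P1→B gives 10>7]
(C,R): not NE [P2→Q gives 7>1]
(D,P): not NE [P1→A gives 12>5; P2→R gives 8>6]
(D,Q): not NE [P1→B gives 10>9; P2→R gives 8>3]
(D,R): not NE [P1→C gives 8>1]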